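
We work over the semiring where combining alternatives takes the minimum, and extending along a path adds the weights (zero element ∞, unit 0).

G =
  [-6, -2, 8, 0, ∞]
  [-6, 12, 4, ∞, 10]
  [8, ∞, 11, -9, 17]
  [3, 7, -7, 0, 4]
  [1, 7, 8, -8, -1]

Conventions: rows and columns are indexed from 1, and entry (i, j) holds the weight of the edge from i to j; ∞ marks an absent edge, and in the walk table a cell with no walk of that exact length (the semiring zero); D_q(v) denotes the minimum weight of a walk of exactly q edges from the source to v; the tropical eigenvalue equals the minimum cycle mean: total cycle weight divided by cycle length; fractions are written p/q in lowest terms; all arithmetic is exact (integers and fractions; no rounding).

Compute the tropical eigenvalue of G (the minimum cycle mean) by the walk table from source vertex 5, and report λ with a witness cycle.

q=0: [∞, ∞, ∞, ∞, 0]
q=1: [1, 7, 8, -8, -1]
q=2: [-5, -1, -15, -9, -4]
q=3: [-11, -7, -16, -24, -5]
q=4: [-21, -17, -31, -25, -20]
q=5: [-27, -23, -32, -40, -21]
Optimal cycle mean attained by: cycle 3->4->3, total (-9) + (-7), length 2.
Answer: λ = -8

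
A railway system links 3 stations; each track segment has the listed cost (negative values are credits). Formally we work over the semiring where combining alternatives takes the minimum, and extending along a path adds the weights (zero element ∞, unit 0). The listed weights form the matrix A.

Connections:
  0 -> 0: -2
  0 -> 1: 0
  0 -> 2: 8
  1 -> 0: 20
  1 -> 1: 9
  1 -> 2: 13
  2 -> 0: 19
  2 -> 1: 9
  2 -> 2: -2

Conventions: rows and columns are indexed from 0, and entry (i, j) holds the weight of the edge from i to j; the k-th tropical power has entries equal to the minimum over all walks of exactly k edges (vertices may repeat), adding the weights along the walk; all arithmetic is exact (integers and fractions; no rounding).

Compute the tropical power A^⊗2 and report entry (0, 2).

A^⊗2:
  [-4, -2, 6]
  [18, 18, 11]
  [17, 7, -4]
Key observation: the optimum is the walk 0->0->2, with weight (-2) + 8 = 6.
Optimal value attained by: walk 0->0->2.
Answer: (A^⊗2)[0][2] = 6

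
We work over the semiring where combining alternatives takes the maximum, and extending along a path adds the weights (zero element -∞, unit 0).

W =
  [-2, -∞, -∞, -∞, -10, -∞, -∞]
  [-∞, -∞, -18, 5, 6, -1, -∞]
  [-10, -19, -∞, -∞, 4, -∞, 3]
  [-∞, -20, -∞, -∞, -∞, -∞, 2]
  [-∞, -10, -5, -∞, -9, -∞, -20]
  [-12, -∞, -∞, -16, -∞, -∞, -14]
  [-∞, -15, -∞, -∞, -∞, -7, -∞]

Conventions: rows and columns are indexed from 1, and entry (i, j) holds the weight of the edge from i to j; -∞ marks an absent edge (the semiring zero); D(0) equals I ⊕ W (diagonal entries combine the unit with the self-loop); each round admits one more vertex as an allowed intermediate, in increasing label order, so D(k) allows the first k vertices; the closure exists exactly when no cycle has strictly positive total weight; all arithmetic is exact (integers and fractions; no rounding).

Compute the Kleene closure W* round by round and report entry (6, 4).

D(0):
  [0, -∞, -∞, -∞, -10, -∞, -∞]
  [-∞, 0, -18, 5, 6, -1, -∞]
  [-10, -19, 0, -∞, 4, -∞, 3]
  [-∞, -20, -∞, 0, -∞, -∞, 2]
  [-∞, -10, -5, -∞, 0, -∞, -20]
  [-12, -∞, -∞, -16, -∞, 0, -14]
  [-∞, -15, -∞, -∞, -∞, -7, 0]
D(1):
  [0, -∞, -∞, -∞, -10, -∞, -∞]
  [-∞, 0, -18, 5, 6, -1, -∞]
  [-10, -19, 0, -∞, 4, -∞, 3]
  [-∞, -20, -∞, 0, -∞, -∞, 2]
  [-∞, -10, -5, -∞, 0, -∞, -20]
  [-12, -∞, -∞, -16, -22, 0, -14]
  [-∞, -15, -∞, -∞, -∞, -7, 0]
D(2):
  [0, -∞, -∞, -∞, -10, -∞, -∞]
  [-∞, 0, -18, 5, 6, -1, -∞]
  [-10, -19, 0, -14, 4, -20, 3]
  [-∞, -20, -38, 0, -14, -21, 2]
  [-∞, -10, -5, -5, 0, -11, -20]
  [-12, -∞, -∞, -16, -22, 0, -14]
  [-∞, -15, -33, -10, -9, -7, 0]
D(3):
  [0, -∞, -∞, -∞, -10, -∞, -∞]
  [-28, 0, -18, 5, 6, -1, -15]
  [-10, -19, 0, -14, 4, -20, 3]
  [-48, -20, -38, 0, -14, -21, 2]
  [-15, -10, -5, -5, 0, -11, -2]
  [-12, -∞, -∞, -16, -22, 0, -14]
  [-43, -15, -33, -10, -9, -7, 0]
D(4):
  [0, -∞, -∞, -∞, -10, -∞, -∞]
  [-28, 0, -18, 5, 6, -1, 7]
  [-10, -19, 0, -14, 4, -20, 3]
  [-48, -20, -38, 0, -14, -21, 2]
  [-15, -10, -5, -5, 0, -11, -2]
  [-12, -36, -54, -16, -22, 0, -14]
  [-43, -15, -33, -10, -9, -7, 0]
D(5):
  [0, -20, -15, -15, -10, -21, -12]
  [-9, 0, 1, 5, 6, -1, 7]
  [-10, -6, 0, -1, 4, -7, 3]
  [-29, -20, -19, 0, -14, -21, 2]
  [-15, -10, -5, -5, 0, -11, -2]
  [-12, -32, -27, -16, -22, 0, -14]
  [-24, -15, -14, -10, -9, -7, 0]
D(6):
  [0, -20, -15, -15, -10, -21, -12]
  [-9, 0, 1, 5, 6, -1, 7]
  [-10, -6, 0, -1, 4, -7, 3]
  [-29, -20, -19, 0, -14, -21, 2]
  [-15, -10, -5, -5, 0, -11, -2]
  [-12, -32, -27, -16, -22, 0, -14]
  [-19, -15, -14, -10, -9, -7, 0]
D(7):
  [0, -20, -15, -15, -10, -19, -12]
  [-9, 0, 1, 5, 6, 0, 7]
  [-10, -6, 0, -1, 4, -4, 3]
  [-17, -13, -12, 0, -7, -5, 2]
  [-15, -10, -5, -5, 0, -9, -2]
  [-12, -29, -27, -16, -22, 0, -14]
  [-19, -15, -14, -10, -9, -7, 0]
Answer: W*[6][4] = -16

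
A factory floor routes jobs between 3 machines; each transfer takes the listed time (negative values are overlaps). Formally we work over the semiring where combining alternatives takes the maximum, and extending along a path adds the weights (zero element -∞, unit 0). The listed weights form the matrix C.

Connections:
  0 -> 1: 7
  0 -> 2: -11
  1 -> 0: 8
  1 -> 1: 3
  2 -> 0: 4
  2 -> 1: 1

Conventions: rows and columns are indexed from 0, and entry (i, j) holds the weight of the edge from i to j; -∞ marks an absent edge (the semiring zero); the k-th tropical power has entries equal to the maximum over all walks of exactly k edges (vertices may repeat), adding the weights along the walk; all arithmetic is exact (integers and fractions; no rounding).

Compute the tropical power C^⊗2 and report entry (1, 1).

C^⊗2:
  [15, 10, -∞]
  [11, 15, -3]
  [9, 11, -7]
Key observation: the optimum is the walk 1->0->1, with weight 8 + 7 = 15.
Optimal value attained by: walk 1->0->1.
Answer: (C^⊗2)[1][1] = 15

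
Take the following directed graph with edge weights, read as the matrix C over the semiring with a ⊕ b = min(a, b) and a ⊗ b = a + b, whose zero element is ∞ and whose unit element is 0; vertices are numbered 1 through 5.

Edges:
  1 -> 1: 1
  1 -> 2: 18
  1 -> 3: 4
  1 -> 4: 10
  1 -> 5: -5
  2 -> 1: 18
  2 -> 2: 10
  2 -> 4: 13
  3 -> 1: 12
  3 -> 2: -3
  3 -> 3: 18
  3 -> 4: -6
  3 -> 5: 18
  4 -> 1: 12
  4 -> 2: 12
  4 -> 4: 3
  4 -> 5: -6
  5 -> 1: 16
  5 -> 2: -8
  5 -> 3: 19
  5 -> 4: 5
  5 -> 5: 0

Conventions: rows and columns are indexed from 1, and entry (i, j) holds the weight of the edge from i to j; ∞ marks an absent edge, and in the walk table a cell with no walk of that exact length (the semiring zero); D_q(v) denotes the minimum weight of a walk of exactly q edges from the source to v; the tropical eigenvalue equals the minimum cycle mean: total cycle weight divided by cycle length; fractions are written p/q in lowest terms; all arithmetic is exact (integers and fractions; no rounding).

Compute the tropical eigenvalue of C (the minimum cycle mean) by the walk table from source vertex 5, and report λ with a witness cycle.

q=0: [∞, ∞, ∞, ∞, 0]
q=1: [16, -8, 19, 5, 0]
q=2: [10, -8, 19, 5, -1]
q=3: [10, -9, 14, 4, -1]
q=4: [9, -9, 14, 4, -2]
q=5: [9, -10, 13, 3, -2]
Optimal cycle mean attained by: cycle 4->5->4, total (-6) + 5, length 2.
Answer: λ = -1/2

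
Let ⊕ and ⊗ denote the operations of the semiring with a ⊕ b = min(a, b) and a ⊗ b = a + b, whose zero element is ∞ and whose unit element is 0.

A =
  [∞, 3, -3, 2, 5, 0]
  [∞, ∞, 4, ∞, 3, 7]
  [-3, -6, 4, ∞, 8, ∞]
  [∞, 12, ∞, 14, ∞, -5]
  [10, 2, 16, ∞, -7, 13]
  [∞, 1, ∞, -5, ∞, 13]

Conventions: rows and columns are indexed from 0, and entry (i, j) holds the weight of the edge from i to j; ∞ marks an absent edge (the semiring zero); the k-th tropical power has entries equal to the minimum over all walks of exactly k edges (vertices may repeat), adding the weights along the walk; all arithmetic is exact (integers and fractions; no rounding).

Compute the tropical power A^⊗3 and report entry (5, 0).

A^⊗2:
  [-6, -9, 1, -5, -2, -3]
  [1, -2, 8, 2, -4, 16]
  [1, -2, -6, -1, -3, -3]
  [∞, -4, 16, -10, 15, 8]
  [3, -5, 6, 8, -14, 6]
  [∞, 7, 5, 8, 4, -10]
A^⊗3:
  [-2, -5, -9, -8, -9, -10]
  [5, -2, -2, 3, -11, -3]
  [-9, -12, -2, -8, -10, -6]
  [13, 2, 0, 3, -1, -15]
  [-4, -12, -1, 1, -21, -1]
  [2, -9, 9, -15, -3, 3]
Key observation: the optimum is the walk 5->1->2->0, with weight 1 + 4 + (-3) = 2.
Optimal value attained by: walk 5->1->2->0.
Answer: (A^⊗3)[5][0] = 2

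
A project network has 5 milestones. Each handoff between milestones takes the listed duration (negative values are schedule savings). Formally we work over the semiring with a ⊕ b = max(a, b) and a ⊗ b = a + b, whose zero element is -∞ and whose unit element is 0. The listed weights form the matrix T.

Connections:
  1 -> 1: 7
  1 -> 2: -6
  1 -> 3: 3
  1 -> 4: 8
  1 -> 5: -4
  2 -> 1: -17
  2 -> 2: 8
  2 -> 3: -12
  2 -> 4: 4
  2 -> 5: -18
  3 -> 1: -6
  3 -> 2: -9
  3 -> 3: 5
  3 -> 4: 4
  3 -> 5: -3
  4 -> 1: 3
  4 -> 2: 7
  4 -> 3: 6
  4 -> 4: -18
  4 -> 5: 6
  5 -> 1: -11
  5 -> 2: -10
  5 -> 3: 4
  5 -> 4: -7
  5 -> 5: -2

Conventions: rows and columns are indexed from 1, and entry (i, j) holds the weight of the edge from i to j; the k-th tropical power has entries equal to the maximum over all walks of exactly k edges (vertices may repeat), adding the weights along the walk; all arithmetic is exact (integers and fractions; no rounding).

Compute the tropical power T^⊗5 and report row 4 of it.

T^⊗2:
  [14, 15, 14, 15, 14]
  [7, 16, 10, 12, 10]
  [7, 11, 10, 9, 10]
  [10, 15, 11, 11, 4]
  [-2, 0, 9, 8, 1]
T^⊗3:
  [21, 23, 21, 22, 21]
  [15, 24, 18, 20, 18]
  [14, 19, 15, 15, 15]
  [17, 23, 17, 19, 17]
  [11, 15, 14, 13, 14]
T^⊗4:
  [28, 31, 28, 29, 28]
  [23, 32, 26, 28, 26]
  [21, 27, 21, 23, 21]
  [24, 31, 25, 27, 25]
  [18, 23, 19, 19, 19]
T^⊗5:
  [35, 39, 35, 36, 35]
  [31, 40, 34, 36, 34]
  [28, 35, 29, 31, 29]
  [31, 39, 33, 35, 33]
  [25, 31, 25, 27, 25]
Answer: row 4 of T^⊗5 = [31, 39, 33, 35, 33]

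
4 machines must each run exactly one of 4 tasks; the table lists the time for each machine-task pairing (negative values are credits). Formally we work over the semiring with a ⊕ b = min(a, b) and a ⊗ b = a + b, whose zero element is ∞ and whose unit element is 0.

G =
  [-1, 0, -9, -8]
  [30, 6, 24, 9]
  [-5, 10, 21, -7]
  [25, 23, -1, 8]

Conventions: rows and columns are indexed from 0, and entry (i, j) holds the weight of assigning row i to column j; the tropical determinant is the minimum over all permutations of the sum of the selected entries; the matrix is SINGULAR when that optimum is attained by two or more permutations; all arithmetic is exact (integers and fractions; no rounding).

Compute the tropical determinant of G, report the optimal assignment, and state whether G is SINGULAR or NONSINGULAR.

σ = (0, 1, 2, 3): (-1) + 6 + 21 + 8 = 34
σ = (0, 1, 3, 2): (-1) + 6 + (-7) + (-1) = -3
σ = (0, 2, 1, 3): (-1) + 24 + 10 + 8 = 41
σ = (0, 2, 3, 1): (-1) + 24 + (-7) + 23 = 39
σ = (0, 3, 1, 2): (-1) + 9 + 10 + (-1) = 17
σ = (0, 3, 2, 1): (-1) + 9 + 21 + 23 = 52
σ = (1, 0, 2, 3): 0 + 30 + 21 + 8 = 59
σ = (1, 0, 3, 2): 0 + 30 + (-7) + (-1) = 22
σ = (1, 2, 0, 3): 0 + 24 + (-5) + 8 = 27
σ = (1, 2, 3, 0): 0 + 24 + (-7) + 25 = 42
σ = (1, 3, 0, 2): 0 + 9 + (-5) + (-1) = 3
σ = (1, 3, 2, 0): 0 + 9 + 21 + 25 = 55
σ = (2, 0, 1, 3): (-9) + 30 + 10 + 8 = 39
σ = (2, 0, 3, 1): (-9) + 30 + (-7) + 23 = 37
σ = (2, 1, 0, 3): (-9) + 6 + (-5) + 8 = 0
σ = (2, 1, 3, 0): (-9) + 6 + (-7) + 25 = 15
σ = (2, 3, 0, 1): (-9) + 9 + (-5) + 23 = 18
σ = (2, 3, 1, 0): (-9) + 9 + 10 + 25 = 35
σ = (3, 0, 1, 2): (-8) + 30 + 10 + (-1) = 31
σ = (3, 0, 2, 1): (-8) + 30 + 21 + 23 = 66
σ = (3, 1, 0, 2): (-8) + 6 + (-5) + (-1) = -8
σ = (3, 1, 2, 0): (-8) + 6 + 21 + 25 = 44
σ = (3, 2, 0, 1): (-8) + 24 + (-5) + 23 = 34
σ = (3, 2, 1, 0): (-8) + 24 + 10 + 25 = 51
Optimal value attained by: σ = (3, 1, 0, 2).
Answer: det⊕(G) = -8; verdict: NONSINGULAR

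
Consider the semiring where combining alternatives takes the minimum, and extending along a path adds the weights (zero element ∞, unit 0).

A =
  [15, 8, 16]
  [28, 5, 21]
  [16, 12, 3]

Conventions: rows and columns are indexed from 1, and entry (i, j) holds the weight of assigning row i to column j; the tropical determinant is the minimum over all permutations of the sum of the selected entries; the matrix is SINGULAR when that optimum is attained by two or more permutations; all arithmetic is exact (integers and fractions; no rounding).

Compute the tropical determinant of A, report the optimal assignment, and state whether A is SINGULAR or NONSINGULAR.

σ = (1, 2, 3): 15 + 5 + 3 = 23
σ = (1, 3, 2): 15 + 21 + 12 = 48
σ = (2, 1, 3): 8 + 28 + 3 = 39
σ = (2, 3, 1): 8 + 21 + 16 = 45
σ = (3, 1, 2): 16 + 28 + 12 = 56
σ = (3, 2, 1): 16 + 5 + 16 = 37
Optimal value attained by: σ = (1, 2, 3).
Answer: det⊕(A) = 23; verdict: NONSINGULAR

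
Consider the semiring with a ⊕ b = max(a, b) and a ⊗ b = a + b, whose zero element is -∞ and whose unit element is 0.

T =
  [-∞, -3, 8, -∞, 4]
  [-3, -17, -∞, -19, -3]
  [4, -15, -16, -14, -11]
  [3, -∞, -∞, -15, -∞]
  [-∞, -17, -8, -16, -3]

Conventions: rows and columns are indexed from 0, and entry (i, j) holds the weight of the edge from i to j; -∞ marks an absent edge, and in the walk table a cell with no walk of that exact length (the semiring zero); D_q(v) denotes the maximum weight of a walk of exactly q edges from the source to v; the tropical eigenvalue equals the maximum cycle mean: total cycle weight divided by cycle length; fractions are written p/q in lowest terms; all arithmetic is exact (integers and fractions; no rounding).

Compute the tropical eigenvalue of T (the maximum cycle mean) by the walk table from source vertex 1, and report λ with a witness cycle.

q=0: [-∞, 0, -∞, -∞, -∞]
q=1: [-3, -17, -∞, -19, -3]
q=2: [-16, -6, 5, -19, 1]
q=3: [9, -10, -7, -9, -2]
q=4: [-3, 6, 17, -18, 13]
q=5: [21, 2, 5, 3, 10]
Optimal cycle mean attained by: cycle 0->2->0, total 8 + 4, length 2.
Answer: λ = 6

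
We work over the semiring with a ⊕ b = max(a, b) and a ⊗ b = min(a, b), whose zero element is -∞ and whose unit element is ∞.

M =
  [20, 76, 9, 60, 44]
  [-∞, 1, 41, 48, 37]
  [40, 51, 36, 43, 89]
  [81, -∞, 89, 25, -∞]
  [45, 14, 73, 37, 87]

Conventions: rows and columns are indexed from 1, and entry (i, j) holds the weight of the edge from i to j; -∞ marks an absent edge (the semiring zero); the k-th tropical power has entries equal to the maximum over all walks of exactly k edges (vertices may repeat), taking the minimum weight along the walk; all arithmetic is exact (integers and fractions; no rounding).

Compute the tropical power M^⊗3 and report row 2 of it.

M^⊗2:
  [60, 20, 60, 48, 44]
  [48, 41, 48, 41, 41]
  [45, 40, 73, 48, 87]
  [40, 76, 36, 60, 89]
  [45, 51, 73, 45, 87]
M^⊗3:
  [48, 60, 48, 60, 60]
  [41, 48, 41, 48, 48]
  [48, 51, 73, 45, 87]
  [60, 40, 73, 48, 87]
  [45, 51, 73, 48, 87]
Answer: row 2 of M^⊗3 = [41, 48, 41, 48, 48]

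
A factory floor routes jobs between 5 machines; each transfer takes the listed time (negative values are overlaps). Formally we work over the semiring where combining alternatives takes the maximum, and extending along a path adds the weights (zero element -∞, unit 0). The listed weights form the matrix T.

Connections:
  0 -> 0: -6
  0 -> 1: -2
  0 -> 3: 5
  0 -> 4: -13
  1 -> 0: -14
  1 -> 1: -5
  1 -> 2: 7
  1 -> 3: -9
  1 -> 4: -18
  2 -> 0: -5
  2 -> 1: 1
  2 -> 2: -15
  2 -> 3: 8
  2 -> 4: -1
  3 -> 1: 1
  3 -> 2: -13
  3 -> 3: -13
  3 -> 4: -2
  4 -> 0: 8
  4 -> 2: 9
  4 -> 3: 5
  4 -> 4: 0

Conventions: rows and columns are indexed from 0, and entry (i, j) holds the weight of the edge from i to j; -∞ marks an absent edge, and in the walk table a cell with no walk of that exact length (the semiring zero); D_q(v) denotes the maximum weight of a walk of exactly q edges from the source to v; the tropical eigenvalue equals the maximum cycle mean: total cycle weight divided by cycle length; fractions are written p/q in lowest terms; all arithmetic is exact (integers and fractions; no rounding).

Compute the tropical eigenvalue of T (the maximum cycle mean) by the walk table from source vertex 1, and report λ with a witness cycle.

q=0: [-∞, 0, -∞, -∞, -∞]
q=1: [-14, -5, 7, -9, -18]
q=2: [2, 8, 2, 15, 6]
q=3: [14, 16, 15, 11, 13]
q=4: [21, 16, 23, 23, 14]
q=5: [22, 24, 23, 31, 22]
Optimal cycle mean attained by: cycle 1->2->3->1, total 7 + 8 + 1, length 3.
Answer: λ = 16/3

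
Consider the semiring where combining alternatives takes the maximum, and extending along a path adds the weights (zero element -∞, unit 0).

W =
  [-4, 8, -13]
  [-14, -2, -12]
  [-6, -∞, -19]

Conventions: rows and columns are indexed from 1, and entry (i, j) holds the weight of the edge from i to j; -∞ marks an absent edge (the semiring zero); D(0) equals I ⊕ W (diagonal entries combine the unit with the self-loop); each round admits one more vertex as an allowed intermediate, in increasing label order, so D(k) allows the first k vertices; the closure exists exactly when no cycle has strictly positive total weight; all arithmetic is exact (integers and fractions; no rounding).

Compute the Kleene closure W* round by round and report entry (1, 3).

D(0):
  [0, 8, -13]
  [-14, 0, -12]
  [-6, -∞, 0]
D(1):
  [0, 8, -13]
  [-14, 0, -12]
  [-6, 2, 0]
D(2):
  [0, 8, -4]
  [-14, 0, -12]
  [-6, 2, 0]
D(3):
  [0, 8, -4]
  [-14, 0, -12]
  [-6, 2, 0]
Answer: W*[1][3] = -4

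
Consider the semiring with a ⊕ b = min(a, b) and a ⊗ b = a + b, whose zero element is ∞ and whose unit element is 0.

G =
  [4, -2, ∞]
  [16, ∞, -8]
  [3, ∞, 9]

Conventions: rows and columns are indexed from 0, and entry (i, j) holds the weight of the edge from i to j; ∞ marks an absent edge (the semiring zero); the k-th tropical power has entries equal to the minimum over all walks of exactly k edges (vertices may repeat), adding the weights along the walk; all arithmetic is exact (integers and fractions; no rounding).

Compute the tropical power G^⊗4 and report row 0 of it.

G^⊗2:
  [8, 2, -10]
  [-5, 14, 1]
  [7, 1, 18]
G^⊗3:
  [-7, 6, -6]
  [-1, -7, 6]
  [11, 5, -7]
G^⊗4:
  [-3, -9, -2]
  [3, -3, -15]
  [-4, 9, -3]
Answer: row 0 of G^⊗4 = [-3, -9, -2]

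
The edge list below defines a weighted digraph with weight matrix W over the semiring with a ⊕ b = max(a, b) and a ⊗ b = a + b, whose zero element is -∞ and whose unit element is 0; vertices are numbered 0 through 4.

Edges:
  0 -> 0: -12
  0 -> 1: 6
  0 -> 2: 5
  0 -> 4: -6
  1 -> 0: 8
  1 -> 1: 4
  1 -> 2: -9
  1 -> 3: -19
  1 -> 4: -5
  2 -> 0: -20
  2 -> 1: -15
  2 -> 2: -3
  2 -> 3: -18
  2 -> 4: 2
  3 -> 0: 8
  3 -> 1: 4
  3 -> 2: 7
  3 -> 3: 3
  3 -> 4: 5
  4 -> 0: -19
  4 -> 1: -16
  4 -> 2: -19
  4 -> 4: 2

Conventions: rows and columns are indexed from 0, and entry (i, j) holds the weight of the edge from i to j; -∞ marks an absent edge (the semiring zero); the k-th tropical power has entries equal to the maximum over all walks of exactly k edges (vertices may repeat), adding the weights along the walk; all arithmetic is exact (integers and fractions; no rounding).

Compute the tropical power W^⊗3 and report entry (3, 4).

W^⊗2:
  [14, 10, 2, -13, 7]
  [12, 14, 13, -15, 2]
  [-7, -11, -6, -15, 4]
  [12, 14, 13, 6, 9]
  [-8, -12, -14, -35, 4]
W^⊗3:
  [18, 20, 19, -9, 9]
  [22, 18, 17, -5, 15]
  [-3, -1, -2, -12, 6]
  [22, 18, 17, 9, 15]
  [-4, -2, -3, -31, 6]
Key observation: the optimum is the walk 3->0->2->4, with weight 8 + 5 + 2 = 15.
Optimal value attained by: walk 3->0->2->4.
Answer: (W^⊗3)[3][4] = 15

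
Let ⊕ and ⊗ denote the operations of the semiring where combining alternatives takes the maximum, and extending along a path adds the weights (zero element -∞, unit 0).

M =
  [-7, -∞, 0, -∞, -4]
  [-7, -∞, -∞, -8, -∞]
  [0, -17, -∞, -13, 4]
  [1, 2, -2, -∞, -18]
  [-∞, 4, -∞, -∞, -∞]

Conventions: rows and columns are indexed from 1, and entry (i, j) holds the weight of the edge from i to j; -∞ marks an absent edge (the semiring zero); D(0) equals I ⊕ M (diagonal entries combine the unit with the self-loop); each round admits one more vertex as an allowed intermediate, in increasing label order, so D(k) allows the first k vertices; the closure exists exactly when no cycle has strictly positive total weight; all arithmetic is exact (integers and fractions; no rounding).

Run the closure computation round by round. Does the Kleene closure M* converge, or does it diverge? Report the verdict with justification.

D(0):
  [0, -∞, 0, -∞, -4]
  [-7, 0, -∞, -8, -∞]
  [0, -17, 0, -13, 4]
  [1, 2, -2, 0, -18]
  [-∞, 4, -∞, -∞, 0]
D(1):
  [0, -∞, 0, -∞, -4]
  [-7, 0, -7, -8, -11]
  [0, -17, 0, -13, 4]
  [1, 2, 1, 0, -3]
  [-∞, 4, -∞, -∞, 0]
D(2):
  [0, -∞, 0, -∞, -4]
  [-7, 0, -7, -8, -11]
  [0, -17, 0, -13, 4]
  [1, 2, 1, 0, -3]
  [-3, 4, -3, -4, 0]
Detection: at round 3, diagonal entry (5, 5) turns strictly positive.
Key observation: the cycle 5->2->1->3->5 has total weight 4 + (-7) + 0 + 4, which is strictly positive.
Answer: DIVERGES — positive cycle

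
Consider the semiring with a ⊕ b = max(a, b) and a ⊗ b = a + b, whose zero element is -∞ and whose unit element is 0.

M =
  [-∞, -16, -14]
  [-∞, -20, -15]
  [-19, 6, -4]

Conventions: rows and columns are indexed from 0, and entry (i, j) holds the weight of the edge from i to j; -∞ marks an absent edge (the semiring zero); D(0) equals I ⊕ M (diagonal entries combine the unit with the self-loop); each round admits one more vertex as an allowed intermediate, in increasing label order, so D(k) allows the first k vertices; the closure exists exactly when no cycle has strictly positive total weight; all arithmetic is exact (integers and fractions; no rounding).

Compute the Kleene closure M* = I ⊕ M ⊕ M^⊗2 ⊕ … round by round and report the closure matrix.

D(0):
  [0, -16, -14]
  [-∞, 0, -15]
  [-19, 6, 0]
D(1):
  [0, -16, -14]
  [-∞, 0, -15]
  [-19, 6, 0]
D(2):
  [0, -16, -14]
  [-∞, 0, -15]
  [-19, 6, 0]
D(3):
  [0, -8, -14]
  [-34, 0, -15]
  [-19, 6, 0]
Answer: M* = [[0, -8, -14], [-34, 0, -15], [-19, 6, 0]]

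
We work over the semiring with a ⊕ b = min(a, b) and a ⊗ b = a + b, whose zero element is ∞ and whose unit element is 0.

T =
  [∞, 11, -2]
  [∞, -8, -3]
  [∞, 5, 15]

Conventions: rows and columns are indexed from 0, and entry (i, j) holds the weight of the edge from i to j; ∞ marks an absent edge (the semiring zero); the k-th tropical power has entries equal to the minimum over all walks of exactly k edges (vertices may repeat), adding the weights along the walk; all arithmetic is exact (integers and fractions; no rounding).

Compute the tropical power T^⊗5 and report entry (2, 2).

T^⊗2:
  [∞, 3, 8]
  [∞, -16, -11]
  [∞, -3, 2]
T^⊗3:
  [∞, -5, 0]
  [∞, -24, -19]
  [∞, -11, -6]
T^⊗4:
  [∞, -13, -8]
  [∞, -32, -27]
  [∞, -19, -14]
T^⊗5:
  [∞, -21, -16]
  [∞, -40, -35]
  [∞, -27, -22]
Key observation: the optimum is the walk 2->1->1->1->1->2, with weight 5 + (-8) + (-8) + (-8) + (-3) = -22.
Optimal value attained by: walk 2->1->1->1->1->2.
Answer: (T^⊗5)[2][2] = -22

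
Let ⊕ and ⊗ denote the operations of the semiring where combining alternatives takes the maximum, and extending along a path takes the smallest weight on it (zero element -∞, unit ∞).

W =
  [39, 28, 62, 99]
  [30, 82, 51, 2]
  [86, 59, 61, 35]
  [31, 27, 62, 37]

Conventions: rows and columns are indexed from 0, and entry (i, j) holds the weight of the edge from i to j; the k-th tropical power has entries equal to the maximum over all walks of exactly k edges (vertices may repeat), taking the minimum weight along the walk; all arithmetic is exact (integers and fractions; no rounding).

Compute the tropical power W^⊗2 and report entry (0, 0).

W^⊗2:
  [62, 59, 62, 39]
  [51, 82, 51, 35]
  [61, 59, 62, 86]
  [62, 59, 61, 37]
Key observation: the optimum is the walk 0->2->0, with weight 62 min 86 = 62.
Optimal value attained by: walk 0->2->0.
Answer: (W^⊗2)[0][0] = 62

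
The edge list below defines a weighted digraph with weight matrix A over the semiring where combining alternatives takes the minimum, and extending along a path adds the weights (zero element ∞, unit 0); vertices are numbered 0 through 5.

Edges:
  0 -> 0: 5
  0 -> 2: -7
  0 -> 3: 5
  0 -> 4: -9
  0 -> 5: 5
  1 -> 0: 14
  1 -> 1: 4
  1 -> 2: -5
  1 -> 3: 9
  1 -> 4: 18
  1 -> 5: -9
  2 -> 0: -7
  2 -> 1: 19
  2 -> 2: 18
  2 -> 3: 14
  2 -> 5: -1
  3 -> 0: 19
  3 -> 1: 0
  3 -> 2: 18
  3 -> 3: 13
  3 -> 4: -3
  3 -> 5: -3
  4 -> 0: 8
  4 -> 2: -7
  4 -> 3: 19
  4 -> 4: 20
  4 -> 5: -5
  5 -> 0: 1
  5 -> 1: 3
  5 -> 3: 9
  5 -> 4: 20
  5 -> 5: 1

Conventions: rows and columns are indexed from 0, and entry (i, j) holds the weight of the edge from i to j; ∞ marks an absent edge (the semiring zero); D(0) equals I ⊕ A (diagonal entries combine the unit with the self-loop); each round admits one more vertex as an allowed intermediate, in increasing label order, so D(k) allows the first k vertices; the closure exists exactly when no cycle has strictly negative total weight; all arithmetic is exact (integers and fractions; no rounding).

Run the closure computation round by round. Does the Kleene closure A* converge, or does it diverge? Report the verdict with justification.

D(0):
  [0, ∞, -7, 5, -9, 5]
  [14, 0, -5, 9, 18, -9]
  [-7, 19, 0, 14, ∞, -1]
  [19, 0, 18, 0, -3, -3]
  [8, ∞, -7, 19, 0, -5]
  [1, 3, ∞, 9, 20, 0]
Detection: at round 1, diagonal entry (2, 2) turns strictly negative.
Key observation: the cycle 2->0->2 has total weight (-7) + (-7), which is strictly negative.
Answer: DIVERGES — negative cycle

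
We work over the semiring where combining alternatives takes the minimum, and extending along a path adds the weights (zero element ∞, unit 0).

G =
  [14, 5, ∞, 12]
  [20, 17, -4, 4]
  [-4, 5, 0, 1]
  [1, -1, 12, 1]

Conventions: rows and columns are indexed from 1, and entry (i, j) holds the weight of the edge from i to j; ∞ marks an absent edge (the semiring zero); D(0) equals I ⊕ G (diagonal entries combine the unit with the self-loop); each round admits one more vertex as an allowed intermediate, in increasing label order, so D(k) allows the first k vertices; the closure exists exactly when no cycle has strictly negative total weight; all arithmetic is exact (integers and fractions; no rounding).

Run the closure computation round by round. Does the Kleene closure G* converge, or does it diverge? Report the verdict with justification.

D(0):
  [0, 5, ∞, 12]
  [20, 0, -4, 4]
  [-4, 5, 0, 1]
  [1, -1, 12, 0]
D(1):
  [0, 5, ∞, 12]
  [20, 0, -4, 4]
  [-4, 1, 0, 1]
  [1, -1, 12, 0]
Detection: at round 2, diagonal entry (3, 3) turns strictly negative.
Key observation: the cycle 3->1->2->3 has total weight (-4) + 5 + (-4), which is strictly negative.
Answer: DIVERGES — negative cycle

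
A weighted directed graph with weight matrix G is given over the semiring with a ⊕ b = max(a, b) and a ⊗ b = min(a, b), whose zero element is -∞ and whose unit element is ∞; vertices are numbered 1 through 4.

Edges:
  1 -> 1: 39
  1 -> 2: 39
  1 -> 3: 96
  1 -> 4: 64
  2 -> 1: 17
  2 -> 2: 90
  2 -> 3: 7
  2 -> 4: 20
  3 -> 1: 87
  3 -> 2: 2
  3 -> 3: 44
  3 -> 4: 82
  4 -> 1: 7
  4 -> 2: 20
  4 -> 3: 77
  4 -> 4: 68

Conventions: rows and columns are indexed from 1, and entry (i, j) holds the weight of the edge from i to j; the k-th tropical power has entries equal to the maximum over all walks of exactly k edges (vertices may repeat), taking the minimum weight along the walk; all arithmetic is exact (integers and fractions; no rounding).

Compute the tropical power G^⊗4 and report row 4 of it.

G^⊗2:
  [87, 39, 64, 82]
  [17, 90, 20, 20]
  [44, 39, 87, 68]
  [77, 20, 68, 77]
G^⊗3:
  [64, 39, 87, 68]
  [20, 90, 20, 20]
  [87, 39, 68, 82]
  [68, 39, 77, 68]
G^⊗4:
  [87, 39, 68, 82]
  [20, 90, 20, 20]
  [68, 39, 87, 68]
  [77, 39, 68, 77]
Answer: row 4 of G^⊗4 = [77, 39, 68, 77]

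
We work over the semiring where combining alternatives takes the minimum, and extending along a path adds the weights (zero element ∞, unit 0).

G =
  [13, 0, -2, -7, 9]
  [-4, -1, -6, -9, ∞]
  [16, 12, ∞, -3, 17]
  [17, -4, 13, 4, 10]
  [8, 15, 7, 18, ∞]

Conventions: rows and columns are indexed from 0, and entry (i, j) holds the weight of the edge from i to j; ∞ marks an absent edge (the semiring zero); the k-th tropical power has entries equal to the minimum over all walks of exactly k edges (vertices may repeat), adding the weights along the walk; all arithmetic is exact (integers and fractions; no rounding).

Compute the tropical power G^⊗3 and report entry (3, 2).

G^⊗2:
  [-4, -11, -6, -9, 3]
  [-5, -13, -7, -11, 1]
  [8, -7, 6, 1, 7]
  [-8, -5, -10, -13, 14]
  [11, 8, 6, 1, 17]
G^⊗3:
  [-15, -13, -17, -20, 1]
  [-17, -15, -19, -22, -1]
  [-11, -8, -13, -16, 11]
  [-9, -17, -11, -15, -3]
  [4, -3, 2, -1, 11]
Key observation: the optimum is the walk 3->1->1->2, with weight (-4) + (-1) + (-6) = -11.
Optimal value attained by: walk 3->1->1->2.
Answer: (G^⊗3)[3][2] = -11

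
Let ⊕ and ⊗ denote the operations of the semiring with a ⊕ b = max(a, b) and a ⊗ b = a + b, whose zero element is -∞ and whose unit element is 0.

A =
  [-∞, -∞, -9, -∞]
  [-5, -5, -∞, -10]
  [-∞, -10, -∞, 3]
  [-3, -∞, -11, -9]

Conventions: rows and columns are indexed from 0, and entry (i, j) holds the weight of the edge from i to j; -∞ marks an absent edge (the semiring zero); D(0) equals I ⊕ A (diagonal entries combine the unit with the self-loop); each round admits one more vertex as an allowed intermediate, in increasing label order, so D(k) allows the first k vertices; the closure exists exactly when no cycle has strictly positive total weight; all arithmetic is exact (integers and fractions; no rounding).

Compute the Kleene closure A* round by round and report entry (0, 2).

D(0):
  [0, -∞, -9, -∞]
  [-5, 0, -∞, -10]
  [-∞, -10, 0, 3]
  [-3, -∞, -11, 0]
D(1):
  [0, -∞, -9, -∞]
  [-5, 0, -14, -10]
  [-∞, -10, 0, 3]
  [-3, -∞, -11, 0]
D(2):
  [0, -∞, -9, -∞]
  [-5, 0, -14, -10]
  [-15, -10, 0, 3]
  [-3, -∞, -11, 0]
D(3):
  [0, -19, -9, -6]
  [-5, 0, -14, -10]
  [-15, -10, 0, 3]
  [-3, -21, -11, 0]
D(4):
  [0, -19, -9, -6]
  [-5, 0, -14, -10]
  [0, -10, 0, 3]
  [-3, -21, -11, 0]
Answer: A*[0][2] = -9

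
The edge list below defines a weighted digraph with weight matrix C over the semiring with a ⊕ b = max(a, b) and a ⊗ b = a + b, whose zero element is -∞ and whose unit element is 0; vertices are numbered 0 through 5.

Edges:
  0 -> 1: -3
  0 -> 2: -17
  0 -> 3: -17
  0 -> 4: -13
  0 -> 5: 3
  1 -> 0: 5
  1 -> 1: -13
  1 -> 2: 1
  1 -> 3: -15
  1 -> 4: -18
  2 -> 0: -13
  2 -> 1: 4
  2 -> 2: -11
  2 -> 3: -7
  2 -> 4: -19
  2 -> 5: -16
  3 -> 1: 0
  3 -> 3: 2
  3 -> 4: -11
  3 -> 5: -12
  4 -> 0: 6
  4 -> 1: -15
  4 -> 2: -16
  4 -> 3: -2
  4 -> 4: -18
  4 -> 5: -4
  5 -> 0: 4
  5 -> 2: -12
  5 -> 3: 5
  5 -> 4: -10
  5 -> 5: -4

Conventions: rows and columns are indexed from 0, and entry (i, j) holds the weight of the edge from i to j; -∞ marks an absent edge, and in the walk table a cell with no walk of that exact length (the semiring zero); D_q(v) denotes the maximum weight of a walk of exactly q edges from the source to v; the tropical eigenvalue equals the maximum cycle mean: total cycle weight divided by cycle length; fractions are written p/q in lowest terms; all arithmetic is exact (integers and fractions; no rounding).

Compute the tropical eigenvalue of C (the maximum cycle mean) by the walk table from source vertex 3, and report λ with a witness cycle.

q=0: [-∞, -∞, -∞, 0, -∞, -∞]
q=1: [-∞, 0, -∞, 2, -11, -12]
q=2: [5, 2, 1, 4, -9, -10]
q=3: [7, 5, 3, 6, -7, 8]
q=4: [12, 7, 6, 13, -2, 10]
q=5: [14, 13, 8, 15, 2, 15]
q=6: [19, 15, 14, 20, 5, 17]
Optimal cycle mean attained by: cycle 0->5->0, total 3 + 4, length 2.
Answer: λ = 7/2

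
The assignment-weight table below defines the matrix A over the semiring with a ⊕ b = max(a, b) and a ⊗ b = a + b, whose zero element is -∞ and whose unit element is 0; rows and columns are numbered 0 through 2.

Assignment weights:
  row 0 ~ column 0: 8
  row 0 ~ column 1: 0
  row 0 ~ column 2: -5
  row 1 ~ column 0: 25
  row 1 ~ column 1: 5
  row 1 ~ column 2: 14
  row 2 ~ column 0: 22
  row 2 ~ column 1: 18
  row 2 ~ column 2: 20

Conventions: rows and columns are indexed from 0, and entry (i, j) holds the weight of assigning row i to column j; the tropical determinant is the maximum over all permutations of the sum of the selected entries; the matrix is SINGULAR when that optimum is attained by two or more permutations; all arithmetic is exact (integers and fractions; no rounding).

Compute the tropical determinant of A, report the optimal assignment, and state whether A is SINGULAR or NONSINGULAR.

σ = (0, 1, 2): 8 + 5 + 20 = 33
σ = (0, 2, 1): 8 + 14 + 18 = 40
σ = (1, 0, 2): 0 + 25 + 20 = 45
σ = (1, 2, 0): 0 + 14 + 22 = 36
σ = (2, 0, 1): (-5) + 25 + 18 = 38
σ = (2, 1, 0): (-5) + 5 + 22 = 22
Optimal value attained by: σ = (1, 0, 2).
Answer: det⊕(A) = 45; verdict: NONSINGULAR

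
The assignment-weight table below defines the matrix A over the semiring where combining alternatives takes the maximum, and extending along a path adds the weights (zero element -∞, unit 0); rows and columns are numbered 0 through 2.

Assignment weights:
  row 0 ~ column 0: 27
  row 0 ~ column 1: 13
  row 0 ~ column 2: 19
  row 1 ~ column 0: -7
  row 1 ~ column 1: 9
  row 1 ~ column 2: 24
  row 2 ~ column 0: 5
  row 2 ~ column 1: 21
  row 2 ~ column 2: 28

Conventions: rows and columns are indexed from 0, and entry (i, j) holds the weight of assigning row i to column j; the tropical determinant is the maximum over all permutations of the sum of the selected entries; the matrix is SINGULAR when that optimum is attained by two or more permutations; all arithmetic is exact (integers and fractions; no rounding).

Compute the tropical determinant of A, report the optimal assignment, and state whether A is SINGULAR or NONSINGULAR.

σ = (0, 1, 2): 27 + 9 + 28 = 64
σ = (0, 2, 1): 27 + 24 + 21 = 72
σ = (1, 0, 2): 13 + (-7) + 28 = 34
σ = (1, 2, 0): 13 + 24 + 5 = 42
σ = (2, 0, 1): 19 + (-7) + 21 = 33
σ = (2, 1, 0): 19 + 9 + 5 = 33
Optimal value attained by: σ = (0, 2, 1).
Answer: det⊕(A) = 72; verdict: NONSINGULAR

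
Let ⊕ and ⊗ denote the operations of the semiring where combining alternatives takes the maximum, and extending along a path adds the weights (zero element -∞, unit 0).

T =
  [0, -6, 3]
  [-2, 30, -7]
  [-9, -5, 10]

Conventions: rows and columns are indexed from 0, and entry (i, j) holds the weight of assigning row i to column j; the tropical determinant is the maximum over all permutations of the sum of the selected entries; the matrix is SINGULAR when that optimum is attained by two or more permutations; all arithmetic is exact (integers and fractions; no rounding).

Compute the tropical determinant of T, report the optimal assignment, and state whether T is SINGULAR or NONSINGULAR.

σ = (0, 1, 2): 0 + 30 + 10 = 40
σ = (0, 2, 1): 0 + (-7) + (-5) = -12
σ = (1, 0, 2): (-6) + (-2) + 10 = 2
σ = (1, 2, 0): (-6) + (-7) + (-9) = -22
σ = (2, 0, 1): 3 + (-2) + (-5) = -4
σ = (2, 1, 0): 3 + 30 + (-9) = 24
Optimal value attained by: σ = (0, 1, 2).
Answer: det⊕(T) = 40; verdict: NONSINGULAR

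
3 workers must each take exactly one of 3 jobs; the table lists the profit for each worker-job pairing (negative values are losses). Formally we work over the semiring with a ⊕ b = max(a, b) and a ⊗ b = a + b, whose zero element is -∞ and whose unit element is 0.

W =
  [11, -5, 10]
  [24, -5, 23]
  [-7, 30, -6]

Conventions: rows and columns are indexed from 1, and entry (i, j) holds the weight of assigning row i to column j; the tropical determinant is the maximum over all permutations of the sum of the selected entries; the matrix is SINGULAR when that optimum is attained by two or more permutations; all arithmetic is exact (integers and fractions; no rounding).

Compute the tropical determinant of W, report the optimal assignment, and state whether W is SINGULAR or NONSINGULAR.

σ = (1, 2, 3): 11 + (-5) + (-6) = 0
σ = (1, 3, 2): 11 + 23 + 30 = 64
σ = (2, 1, 3): (-5) + 24 + (-6) = 13
σ = (2, 3, 1): (-5) + 23 + (-7) = 11
σ = (3, 1, 2): 10 + 24 + 30 = 64
σ = (3, 2, 1): 10 + (-5) + (-7) = -2
Optimal value attained by: σ = (1, 3, 2).
Answer: det⊕(W) = 64; verdict: SINGULAR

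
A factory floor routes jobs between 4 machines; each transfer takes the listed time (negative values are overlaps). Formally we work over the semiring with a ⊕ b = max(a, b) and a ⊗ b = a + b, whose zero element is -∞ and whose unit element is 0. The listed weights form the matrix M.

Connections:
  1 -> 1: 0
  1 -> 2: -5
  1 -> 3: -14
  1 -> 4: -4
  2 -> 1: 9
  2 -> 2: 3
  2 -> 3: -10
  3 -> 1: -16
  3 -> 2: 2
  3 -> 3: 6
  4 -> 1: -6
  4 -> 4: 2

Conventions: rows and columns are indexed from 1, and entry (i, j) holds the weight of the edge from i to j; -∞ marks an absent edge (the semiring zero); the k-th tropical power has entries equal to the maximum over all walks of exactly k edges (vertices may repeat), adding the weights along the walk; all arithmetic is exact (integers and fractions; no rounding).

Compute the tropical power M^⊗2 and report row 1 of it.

M^⊗2:
  [4, -2, -8, -2]
  [12, 6, -4, 5]
  [11, 8, 12, -20]
  [-4, -11, -20, 4]
Answer: row 1 of M^⊗2 = [4, -2, -8, -2]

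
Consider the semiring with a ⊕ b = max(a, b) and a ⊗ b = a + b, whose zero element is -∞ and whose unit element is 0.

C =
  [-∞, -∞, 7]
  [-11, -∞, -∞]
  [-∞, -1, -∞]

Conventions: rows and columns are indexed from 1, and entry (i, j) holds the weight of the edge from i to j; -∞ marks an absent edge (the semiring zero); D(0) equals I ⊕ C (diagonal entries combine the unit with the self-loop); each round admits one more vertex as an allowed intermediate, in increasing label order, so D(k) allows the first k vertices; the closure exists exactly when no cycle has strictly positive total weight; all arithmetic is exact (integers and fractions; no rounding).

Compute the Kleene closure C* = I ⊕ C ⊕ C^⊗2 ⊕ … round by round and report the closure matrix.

D(0):
  [0, -∞, 7]
  [-11, 0, -∞]
  [-∞, -1, 0]
D(1):
  [0, -∞, 7]
  [-11, 0, -4]
  [-∞, -1, 0]
D(2):
  [0, -∞, 7]
  [-11, 0, -4]
  [-12, -1, 0]
D(3):
  [0, 6, 7]
  [-11, 0, -4]
  [-12, -1, 0]
Answer: C* = [[0, 6, 7], [-11, 0, -4], [-12, -1, 0]]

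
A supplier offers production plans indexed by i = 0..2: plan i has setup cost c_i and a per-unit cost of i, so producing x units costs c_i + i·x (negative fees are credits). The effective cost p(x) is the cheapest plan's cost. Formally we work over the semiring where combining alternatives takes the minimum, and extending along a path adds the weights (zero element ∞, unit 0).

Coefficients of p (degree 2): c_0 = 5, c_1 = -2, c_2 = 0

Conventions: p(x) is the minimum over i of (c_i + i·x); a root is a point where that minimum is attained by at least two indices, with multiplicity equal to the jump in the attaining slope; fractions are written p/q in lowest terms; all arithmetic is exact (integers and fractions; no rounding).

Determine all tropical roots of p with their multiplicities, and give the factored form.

hull edge (i=0, c=5) to (i=1, c=-2): slope -7, span 1
hull edge (i=1, c=-2) to (i=2, c=0): slope 2, span 1
Factored form: p(x) = 0 ⊗ (x ⊕ (-2)) ⊗ (x ⊕ 7)
Answer: roots = -2 (mult 1), 7 (mult 1)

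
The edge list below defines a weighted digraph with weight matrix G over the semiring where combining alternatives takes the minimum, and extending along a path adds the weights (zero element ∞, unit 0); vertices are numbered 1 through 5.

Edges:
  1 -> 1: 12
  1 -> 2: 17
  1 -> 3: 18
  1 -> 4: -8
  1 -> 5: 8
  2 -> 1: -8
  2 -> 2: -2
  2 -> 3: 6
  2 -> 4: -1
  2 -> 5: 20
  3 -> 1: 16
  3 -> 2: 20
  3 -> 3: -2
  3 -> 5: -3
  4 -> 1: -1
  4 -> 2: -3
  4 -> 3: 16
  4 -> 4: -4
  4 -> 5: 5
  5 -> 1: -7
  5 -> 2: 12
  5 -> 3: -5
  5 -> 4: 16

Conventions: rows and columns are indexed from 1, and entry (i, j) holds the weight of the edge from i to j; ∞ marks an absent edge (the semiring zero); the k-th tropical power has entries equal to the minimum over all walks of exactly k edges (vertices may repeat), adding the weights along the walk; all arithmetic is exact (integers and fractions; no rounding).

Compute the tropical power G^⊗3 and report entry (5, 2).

G^⊗2:
  [-9, -11, 3, -12, -3]
  [-10, -4, 4, -16, 0]
  [-10, 9, -8, 8, -5]
  [-11, -7, 0, -9, 1]
  [4, 10, -7, -15, -8]
G^⊗3:
  [-19, -15, -8, -17, -7]
  [-17, -19, -5, -20, -11]
  [-12, 5, -10, -18, -11]
  [-15, -12, -4, -19, -4]
  [-16, -18, -13, -19, -10]
Key observation: the optimum is the walk 5->1->4->2, with weight (-7) + (-8) + (-3) = -18.
Optimal value attained by: walk 5->1->4->2.
Answer: (G^⊗3)[5][2] = -18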